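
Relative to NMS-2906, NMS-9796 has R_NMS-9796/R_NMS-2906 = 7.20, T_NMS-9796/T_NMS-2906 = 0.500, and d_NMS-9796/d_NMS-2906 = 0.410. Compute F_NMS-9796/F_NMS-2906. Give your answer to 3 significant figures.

L_NMS-9796/L_NMS-2906 = (R_NMS-9796/R_NMS-2906)²(T_NMS-9796/T_NMS-2906)⁴ = (7.20)² × (0.500)⁴ = 3.240.
F_NMS-9796/F_NMS-2906 = (L_NMS-9796/L_NMS-2906)/(d_NMS-9796/d_NMS-2906)² = 3.240 / (0.410)² = 19.27.

19.3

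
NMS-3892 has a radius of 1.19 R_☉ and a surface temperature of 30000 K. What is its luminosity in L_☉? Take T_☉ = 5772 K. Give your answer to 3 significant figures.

1.03×10^3 L_☉

L/L_☉ = (R/R_☉)² (T/T_☉)⁴ = (1.19)² × (30000/5772)⁴
       = 1.416 × (5.198)⁴ = 1.416 × 729.8 = 1033.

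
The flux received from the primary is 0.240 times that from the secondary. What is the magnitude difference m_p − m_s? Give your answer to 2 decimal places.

m_p − m_s = −2.5 log₁₀(F_p/F_s) = −2.5 log₁₀(0.240) = −2.5 × (-0.620) = 1.549.

1.55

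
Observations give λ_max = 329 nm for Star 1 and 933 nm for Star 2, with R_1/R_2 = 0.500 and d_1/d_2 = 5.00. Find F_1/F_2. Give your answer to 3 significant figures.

Wien's law: T_1/T_2 = λ_2/λ_1 = 933/329 = 2.836.
L_1/L_2 = (R_1/R_2)²(T_1/T_2)⁴ = (0.500)²(2.836)⁴ = 16.17.
F_1/F_2 = (L_1/L_2)/(d_1/d_2)² = 16.17/(5.00)² = 0.6468.

0.647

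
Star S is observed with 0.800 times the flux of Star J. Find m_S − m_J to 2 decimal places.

0.24

m_S − m_J = −2.5 log₁₀(F_S/F_J) = −2.5 log₁₀(0.800) = −2.5 × (-0.097) = 0.242.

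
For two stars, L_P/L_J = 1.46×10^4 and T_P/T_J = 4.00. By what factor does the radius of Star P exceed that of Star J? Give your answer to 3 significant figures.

L ∝ R²T⁴ gives R ∝ √L / T², so
R_P/R_J = √(1.46×10^4) / (4.00)² = 120.8 / 16.00 = 7.552.

7.55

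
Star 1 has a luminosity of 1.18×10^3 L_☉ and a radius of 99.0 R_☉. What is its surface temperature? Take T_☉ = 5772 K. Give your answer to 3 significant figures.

T/T_☉ = (L/L_☉)^(1/4) / (R/R_☉)^(1/2)
T = 5772 × (1.18×10^3)^(1/4) / √(99.0) = 5772 × 5.861 / 9.950 = 3400 K.

3.40×10^3 K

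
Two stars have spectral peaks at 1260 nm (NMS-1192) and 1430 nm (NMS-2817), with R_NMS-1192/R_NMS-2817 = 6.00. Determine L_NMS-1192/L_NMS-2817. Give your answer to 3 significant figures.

Wien's law gives T ∝ 1/λ_max, so T_NMS-1192/T_NMS-2817 = λ_NMS-2817/λ_NMS-1192 = 1430/1260 = 1.135.
Then L ∝ R²T⁴ gives L_NMS-1192/L_NMS-2817 = (6.00)² × (1.135)⁴ = 36.00 × 1.659 = 59.73.

59.7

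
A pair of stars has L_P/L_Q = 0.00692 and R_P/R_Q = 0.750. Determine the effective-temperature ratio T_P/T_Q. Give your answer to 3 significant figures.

0.333

L ∝ R²T⁴ gives T ∝ (L/R²)^(1/4), so
T_P/T_Q = (0.00692 / 0.750²)^(1/4) = (0.01230)^(1/4) = 0.3330.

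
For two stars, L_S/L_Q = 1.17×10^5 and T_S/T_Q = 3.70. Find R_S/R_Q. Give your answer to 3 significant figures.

25.0

L ∝ R²T⁴ gives R ∝ √L / T², so
R_S/R_Q = √(1.17×10^5) / (3.70)² = 342.1 / 13.69 = 24.99.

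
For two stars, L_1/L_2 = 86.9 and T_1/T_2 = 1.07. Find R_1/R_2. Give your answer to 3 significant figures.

8.14

L ∝ R²T⁴ gives R ∝ √L / T², so
R_1/R_2 = √(86.9) / (1.07)² = 9.322 / 1.145 = 8.142.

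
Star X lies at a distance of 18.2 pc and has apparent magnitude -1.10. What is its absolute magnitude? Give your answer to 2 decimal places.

-2.40

M = m − 5 log₁₀(d/10 pc) = -1.10 − 5 log₁₀(18.2/10)
  = -1.10 − 5 × 0.260 = -1.10 − 1.30 = -2.40.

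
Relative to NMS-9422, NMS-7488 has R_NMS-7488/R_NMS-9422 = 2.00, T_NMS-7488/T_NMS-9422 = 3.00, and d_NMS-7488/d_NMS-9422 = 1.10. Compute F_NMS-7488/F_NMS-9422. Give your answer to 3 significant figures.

L_NMS-7488/L_NMS-9422 = (R_NMS-7488/R_NMS-9422)²(T_NMS-7488/T_NMS-9422)⁴ = (2.00)² × (3.00)⁴ = 324.0.
F_NMS-7488/F_NMS-9422 = (L_NMS-7488/L_NMS-9422)/(d_NMS-7488/d_NMS-9422)² = 324.0 / (1.10)² = 267.8.

268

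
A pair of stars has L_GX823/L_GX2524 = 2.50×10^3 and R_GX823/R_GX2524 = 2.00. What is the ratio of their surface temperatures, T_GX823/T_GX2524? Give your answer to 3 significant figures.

5.00

L ∝ R²T⁴ gives T ∝ (L/R²)^(1/4), so
T_GX823/T_GX2524 = (2.50×10^3 / 2.00²)^(1/4) = (625.0)^(1/4) = 5.000.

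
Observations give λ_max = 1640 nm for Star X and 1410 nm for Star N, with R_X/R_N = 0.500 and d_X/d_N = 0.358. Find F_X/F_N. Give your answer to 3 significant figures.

Wien's law: T_X/T_N = λ_N/λ_X = 1410/1640 = 0.8598.
L_X/L_N = (R_X/R_N)²(T_X/T_N)⁴ = (0.500)²(0.8598)⁴ = 0.1366.
F_X/F_N = (L_X/L_N)/(d_X/d_N)² = 0.1366/(0.358)² = 1.066.

1.07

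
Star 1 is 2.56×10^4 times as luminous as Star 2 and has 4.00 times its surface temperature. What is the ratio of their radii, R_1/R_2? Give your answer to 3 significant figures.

L ∝ R²T⁴ gives R ∝ √L / T², so
R_1/R_2 = √(2.56×10^4) / (4.00)² = 160.0 / 16.00 = 10.00.

10.0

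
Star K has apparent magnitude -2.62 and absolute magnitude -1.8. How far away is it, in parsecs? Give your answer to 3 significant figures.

m − M = 5 log₁₀(d/10 pc)
-2.62 − (-1.8) = -0.82 = 5 log₁₀(d/10)
d = 10 × 10^(-0.82/5) = 10 × 10^-0.164 = 6.855 pc.

6.85 pc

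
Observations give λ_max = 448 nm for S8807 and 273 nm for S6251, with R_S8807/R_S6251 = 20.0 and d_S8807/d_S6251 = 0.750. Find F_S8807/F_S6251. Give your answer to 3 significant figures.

Wien's law: T_S8807/T_S6251 = λ_S6251/λ_S8807 = 273/448 = 0.6094.
L_S8807/L_S6251 = (R_S8807/R_S6251)²(T_S8807/T_S6251)⁴ = (20.0)²(0.6094)⁴ = 55.16.
F_S8807/F_S6251 = (L_S8807/L_S6251)/(d_S8807/d_S6251)² = 55.16/(0.750)² = 98.06.

98.1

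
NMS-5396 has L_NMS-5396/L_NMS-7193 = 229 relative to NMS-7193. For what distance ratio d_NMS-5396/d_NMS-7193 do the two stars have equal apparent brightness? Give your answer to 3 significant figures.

15.1

Equal flux requires L_NMS-5396/d_NMS-5396² = L_NMS-7193/d_NMS-7193², so d_NMS-5396/d_NMS-7193 = √(L_NMS-5396/L_NMS-7193)
= √(229) = 15.13.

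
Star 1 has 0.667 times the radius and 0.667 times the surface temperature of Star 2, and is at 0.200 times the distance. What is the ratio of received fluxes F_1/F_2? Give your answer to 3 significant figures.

L_1/L_2 = (R_1/R_2)²(T_1/T_2)⁴ = (0.667)² × (0.667)⁴ = 0.08806.
F_1/F_2 = (L_1/L_2)/(d_1/d_2)² = 0.08806 / (0.200)² = 2.201.

2.20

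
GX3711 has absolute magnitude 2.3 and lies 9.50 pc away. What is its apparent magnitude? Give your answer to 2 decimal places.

2.19

m = M + 5 log₁₀(d/10 pc) = 2.3 + 5 log₁₀(9.50/10)
  = 2.3 + 5 × -0.022 = 2.3 + -0.11 = 2.19.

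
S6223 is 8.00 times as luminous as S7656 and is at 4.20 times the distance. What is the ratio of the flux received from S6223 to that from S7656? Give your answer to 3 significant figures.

F = L/(4πd²), so F_S6223/F_S7656 = (L_S6223/L_S7656) / (d_S6223/d_S7656)²
= 8.00 / (4.20)² = 8.00 / 17.64 = 0.4535.

0.454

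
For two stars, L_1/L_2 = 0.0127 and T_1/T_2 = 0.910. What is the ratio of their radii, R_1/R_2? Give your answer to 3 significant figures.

L ∝ R²T⁴ gives R ∝ √L / T², so
R_1/R_2 = √(0.0127) / (0.910)² = 0.1127 / 0.8281 = 0.1361.

0.136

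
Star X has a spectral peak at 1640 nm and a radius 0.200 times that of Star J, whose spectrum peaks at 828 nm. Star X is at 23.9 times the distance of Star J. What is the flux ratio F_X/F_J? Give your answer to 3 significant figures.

4.55×10^-6

Wien's law: T_X/T_J = λ_J/λ_X = 828/1640 = 0.5049.
L_X/L_J = (R_X/R_J)²(T_X/T_J)⁴ = (0.200)²(0.5049)⁴ = 0.002599.
F_X/F_J = (L_X/L_J)/(d_X/d_J)² = 0.002599/(23.9)² = 4.550×10^-6.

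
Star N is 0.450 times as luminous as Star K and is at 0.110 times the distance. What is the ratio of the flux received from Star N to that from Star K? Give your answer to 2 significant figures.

F = L/(4πd²), so F_N/F_K = (L_N/L_K) / (d_N/d_K)²
= 0.450 / (0.110)² = 0.450 / 0.01210 = 37.19.

37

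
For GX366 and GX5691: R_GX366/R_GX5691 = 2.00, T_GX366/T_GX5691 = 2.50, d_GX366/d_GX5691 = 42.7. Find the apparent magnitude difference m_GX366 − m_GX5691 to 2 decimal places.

L_GX366/L_GX5691 = (2.00)²(2.50)⁴ = 156.2.
F_GX366/F_GX5691 = (L_GX366/L_GX5691)/(d_GX366/d_GX5691)² = 156.2/1823 = 0.08570.
m_GX366 − m_GX5691 = −2.5 log₁₀(0.08570) = 2.67.

2.67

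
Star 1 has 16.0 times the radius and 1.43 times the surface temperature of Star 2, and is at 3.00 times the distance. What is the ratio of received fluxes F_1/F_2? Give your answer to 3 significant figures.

L_1/L_2 = (R_1/R_2)²(T_1/T_2)⁴ = (16.0)² × (1.43)⁴ = 1070.
F_1/F_2 = (L_1/L_2)/(d_1/d_2)² = 1070 / (3.00)² = 118.9.

119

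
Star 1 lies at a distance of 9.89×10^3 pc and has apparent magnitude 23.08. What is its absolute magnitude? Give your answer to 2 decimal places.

M = m − 5 log₁₀(d/10 pc) = 23.08 − 5 log₁₀(9.89×10^3/10)
  = 23.08 − 5 × 2.995 = 23.08 − 14.98 = 8.10.

8.10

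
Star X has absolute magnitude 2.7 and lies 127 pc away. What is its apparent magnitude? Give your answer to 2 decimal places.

8.22

m = M + 5 log₁₀(d/10 pc) = 2.7 + 5 log₁₀(127/10)
  = 2.7 + 5 × 1.104 = 2.7 + 5.52 = 8.22.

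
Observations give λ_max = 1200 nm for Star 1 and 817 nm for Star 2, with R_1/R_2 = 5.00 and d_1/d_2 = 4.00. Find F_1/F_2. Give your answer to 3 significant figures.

Wien's law: T_1/T_2 = λ_2/λ_1 = 817/1200 = 0.6808.
L_1/L_2 = (R_1/R_2)²(T_1/T_2)⁴ = (5.00)²(0.6808)⁴ = 5.372.
F_1/F_2 = (L_1/L_2)/(d_1/d_2)² = 5.372/(4.00)² = 0.3357.

0.336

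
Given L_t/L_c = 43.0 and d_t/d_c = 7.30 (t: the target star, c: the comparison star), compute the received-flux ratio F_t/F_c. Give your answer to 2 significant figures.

0.81

F = L/(4πd²), so F_t/F_c = (L_t/L_c) / (d_t/d_c)²
= 43.0 / (7.30)² = 43.0 / 53.29 = 0.8069.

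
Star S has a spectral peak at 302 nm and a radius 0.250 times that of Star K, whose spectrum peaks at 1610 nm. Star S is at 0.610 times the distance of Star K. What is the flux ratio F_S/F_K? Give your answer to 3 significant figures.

136

Wien's law: T_S/T_K = λ_K/λ_S = 1610/302 = 5.331.
L_S/L_K = (R_S/R_K)²(T_S/T_K)⁴ = (0.250)²(5.331)⁴ = 50.48.
F_S/F_K = (L_S/L_K)/(d_S/d_K)² = 50.48/(0.610)² = 135.7.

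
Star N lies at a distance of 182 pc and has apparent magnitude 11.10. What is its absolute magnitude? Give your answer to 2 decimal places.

4.80

M = m − 5 log₁₀(d/10 pc) = 11.10 − 5 log₁₀(182/10)
  = 11.10 − 5 × 1.260 = 11.10 − 6.30 = 4.80.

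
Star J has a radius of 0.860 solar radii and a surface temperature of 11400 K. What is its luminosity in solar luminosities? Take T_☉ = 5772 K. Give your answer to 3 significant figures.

L/L_☉ = (R/R_☉)² (T/T_☉)⁴ = (0.860)² × (11400/5772)⁴
       = 0.7396 × (1.975)⁴ = 0.7396 × 15.22 = 11.25.

11.3 solar luminosities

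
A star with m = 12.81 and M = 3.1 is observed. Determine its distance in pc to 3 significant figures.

m − M = 5 log₁₀(d/10 pc)
12.81 − (3.1) = 9.71 = 5 log₁₀(d/10)
d = 10 × 10^(9.71/5) = 10 × 10^1.942 = 875.0 pc.

875 pc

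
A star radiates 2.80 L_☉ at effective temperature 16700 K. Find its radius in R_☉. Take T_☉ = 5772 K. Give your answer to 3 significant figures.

R/R_☉ = √(L/L_☉) / (T/T_☉)² = √(2.80) / (2.893)²
       = 1.673 / 8.371 = 0.1999.

0.200 R_☉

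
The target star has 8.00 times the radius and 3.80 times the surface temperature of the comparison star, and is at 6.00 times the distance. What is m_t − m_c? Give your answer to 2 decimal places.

L_t/L_c = (8.00)²(3.80)⁴ = 1.334×10^4.
F_t/F_c = (L_t/L_c)/(d_t/d_c)² = 1.334×10^4/36.00 = 370.7.
m_t − m_c = −2.5 log₁₀(370.7) = -6.42.

-6.42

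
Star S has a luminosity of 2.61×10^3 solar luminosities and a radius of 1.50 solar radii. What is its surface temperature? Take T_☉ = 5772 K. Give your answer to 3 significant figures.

3.37×10^4 K

T/T_☉ = (L/L_☉)^(1/4) / (R/R_☉)^(1/2)
T = 5772 × (2.61×10^3)^(1/4) / √(1.50) = 5772 × 7.148 / 1.225 = 3.369×10^4 K.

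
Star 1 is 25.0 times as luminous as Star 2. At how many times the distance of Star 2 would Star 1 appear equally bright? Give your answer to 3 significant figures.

5.00

Equal flux requires L_1/d_1² = L_2/d_2², so d_1/d_2 = √(L_1/L_2)
= √(25.0) = 5.000.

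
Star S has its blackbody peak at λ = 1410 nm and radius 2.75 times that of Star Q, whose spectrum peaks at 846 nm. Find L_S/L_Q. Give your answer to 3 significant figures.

Wien's law gives T ∝ 1/λ_max, so T_S/T_Q = λ_Q/λ_S = 846/1410 = 0.6000.
Then L ∝ R²T⁴ gives L_S/L_Q = (2.75)² × (0.6000)⁴ = 7.562 × 0.1296 = 0.9801.

0.980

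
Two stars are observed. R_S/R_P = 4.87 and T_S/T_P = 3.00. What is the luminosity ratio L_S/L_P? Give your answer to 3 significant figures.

From the Stefan–Boltzmann law, L ∝ R²T⁴, so
L_S/L_P = (R_S/R_P)² (T_S/T_P)⁴ = (4.87)² × (3.00)⁴ = 23.72 × 81.00 = 1921.

1.92×10^3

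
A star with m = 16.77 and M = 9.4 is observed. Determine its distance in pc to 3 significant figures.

298 pc

m − M = 5 log₁₀(d/10 pc)
16.77 − (9.4) = 7.37 = 5 log₁₀(d/10)
d = 10 × 10^(7.37/5) = 10 × 10^1.474 = 297.9 pc.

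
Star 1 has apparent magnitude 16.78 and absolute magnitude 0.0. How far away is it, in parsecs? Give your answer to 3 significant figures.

m − M = 5 log₁₀(d/10 pc)
16.78 − (0.0) = 16.78 = 5 log₁₀(d/10)
d = 10 × 10^(16.78/5) = 10 × 10^3.356 = 2.270×10^4 pc.

2.27×10^4 pc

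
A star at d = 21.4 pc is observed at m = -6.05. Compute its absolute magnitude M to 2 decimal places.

-7.70

M = m − 5 log₁₀(d/10 pc) = -6.05 − 5 log₁₀(21.4/10)
  = -6.05 − 5 × 0.330 = -6.05 − 1.65 = -7.70.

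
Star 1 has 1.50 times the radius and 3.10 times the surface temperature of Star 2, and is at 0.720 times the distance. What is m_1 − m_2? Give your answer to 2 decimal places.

-6.51

L_1/L_2 = (1.50)²(3.10)⁴ = 207.8.
F_1/F_2 = (L_1/L_2)/(d_1/d_2)² = 207.8/0.5184 = 400.8.
m_1 − m_2 = −2.5 log₁₀(400.8) = -6.51.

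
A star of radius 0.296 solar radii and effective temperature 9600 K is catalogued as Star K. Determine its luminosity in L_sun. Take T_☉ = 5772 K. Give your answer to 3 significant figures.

L/L_☉ = (R/R_☉)² (T/T_☉)⁴ = (0.296)² × (9600/5772)⁴
       = 0.08762 × (1.663)⁴ = 0.08762 × 7.652 = 0.6704.

0.670 L_sun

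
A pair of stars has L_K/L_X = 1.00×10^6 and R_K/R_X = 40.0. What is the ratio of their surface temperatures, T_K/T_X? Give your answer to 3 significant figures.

5.00

L ∝ R²T⁴ gives T ∝ (L/R²)^(1/4), so
T_K/T_X = (1.00×10^6 / 40.0²)^(1/4) = (625.0)^(1/4) = 5.000.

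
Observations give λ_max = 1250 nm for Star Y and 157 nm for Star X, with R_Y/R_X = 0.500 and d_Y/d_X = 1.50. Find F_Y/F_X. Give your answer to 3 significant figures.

2.77×10^-5

Wien's law: T_Y/T_X = λ_X/λ_Y = 157/1250 = 0.1256.
L_Y/L_X = (R_Y/R_X)²(T_Y/T_X)⁴ = (0.500)²(0.1256)⁴ = 6.222×10^-5.
F_Y/F_X = (L_Y/L_X)/(d_Y/d_X)² = 6.222×10^-5/(1.50)² = 2.765×10^-5.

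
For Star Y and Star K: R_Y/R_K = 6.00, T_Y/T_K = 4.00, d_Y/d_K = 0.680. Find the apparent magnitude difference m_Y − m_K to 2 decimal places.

-10.75

L_Y/L_K = (6.00)²(4.00)⁴ = 9216.
F_Y/F_K = (L_Y/L_K)/(d_Y/d_K)² = 9216/0.4624 = 1.993×10^4.
m_Y − m_K = −2.5 log₁₀(1.993×10^4) = -10.75.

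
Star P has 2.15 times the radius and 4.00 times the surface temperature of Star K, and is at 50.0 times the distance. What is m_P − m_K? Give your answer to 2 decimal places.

L_P/L_K = (2.15)²(4.00)⁴ = 1183.
F_P/F_K = (L_P/L_K)/(d_P/d_K)² = 1183/2500 = 0.4733.
m_P − m_K = −2.5 log₁₀(0.4733) = 0.81.

0.81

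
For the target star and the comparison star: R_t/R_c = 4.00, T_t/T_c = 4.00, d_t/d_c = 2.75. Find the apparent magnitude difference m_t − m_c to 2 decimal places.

L_t/L_c = (4.00)²(4.00)⁴ = 4096.
F_t/F_c = (L_t/L_c)/(d_t/d_c)² = 4096/7.562 = 541.6.
m_t − m_c = −2.5 log₁₀(541.6) = -6.83.

-6.83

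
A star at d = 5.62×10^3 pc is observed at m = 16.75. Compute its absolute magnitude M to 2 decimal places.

3.00

M = m − 5 log₁₀(d/10 pc) = 16.75 − 5 log₁₀(5.62×10^3/10)
  = 16.75 − 5 × 2.750 = 16.75 − 13.75 = 3.00.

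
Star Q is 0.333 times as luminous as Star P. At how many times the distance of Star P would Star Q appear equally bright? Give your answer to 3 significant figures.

0.577

Equal flux requires L_Q/d_Q² = L_P/d_P², so d_Q/d_P = √(L_Q/L_P)
= √(0.333) = 0.5771.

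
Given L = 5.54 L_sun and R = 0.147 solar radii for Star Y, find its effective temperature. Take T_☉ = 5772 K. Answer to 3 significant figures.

T/T_☉ = (L/L_☉)^(1/4) / (R/R_☉)^(1/2)
T = 5772 × (5.54)^(1/4) / √(0.147) = 5772 × 1.534 / 0.3834 = 2.310×10^4 K.

2.31×10^4 K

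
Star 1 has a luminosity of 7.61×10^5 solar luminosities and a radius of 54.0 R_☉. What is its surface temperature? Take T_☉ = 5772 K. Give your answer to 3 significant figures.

2.32×10^4 K

T/T_☉ = (L/L_☉)^(1/4) / (R/R_☉)^(1/2)
T = 5772 × (7.61×10^5)^(1/4) / √(54.0) = 5772 × 29.54 / 7.348 = 2.320×10^4 K.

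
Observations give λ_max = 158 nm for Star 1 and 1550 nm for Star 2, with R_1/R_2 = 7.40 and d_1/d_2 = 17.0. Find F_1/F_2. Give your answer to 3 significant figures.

Wien's law: T_1/T_2 = λ_2/λ_1 = 1550/158 = 9.810.
L_1/L_2 = (R_1/R_2)²(T_1/T_2)⁴ = (7.40)²(9.810)⁴ = 5.072×10^5.
F_1/F_2 = (L_1/L_2)/(d_1/d_2)² = 5.072×10^5/(17.0)² = 1755.

1.75×10^3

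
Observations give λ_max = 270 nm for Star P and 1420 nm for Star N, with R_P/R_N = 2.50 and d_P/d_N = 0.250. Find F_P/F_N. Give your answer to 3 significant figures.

7.65×10^4

Wien's law: T_P/T_N = λ_N/λ_P = 1420/270 = 5.259.
L_P/L_N = (R_P/R_N)²(T_P/T_N)⁴ = (2.50)²(5.259)⁴ = 4782.
F_P/F_N = (L_P/L_N)/(d_P/d_N)² = 4782/(0.250)² = 7.651×10^4.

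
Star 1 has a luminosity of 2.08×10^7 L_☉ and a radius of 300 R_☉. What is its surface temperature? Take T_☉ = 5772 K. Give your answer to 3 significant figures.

T/T_☉ = (L/L_☉)^(1/4) / (R/R_☉)^(1/2)
T = 5772 × (2.08×10^7)^(1/4) / √(300) = 5772 × 67.53 / 17.32 = 2.251×10^4 K.

2.25×10^4 K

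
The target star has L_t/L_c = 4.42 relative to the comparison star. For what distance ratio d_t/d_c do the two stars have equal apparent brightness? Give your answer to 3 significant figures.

2.10

Equal flux requires L_t/d_t² = L_c/d_c², so d_t/d_c = √(L_t/L_c)
= √(4.42) = 2.102.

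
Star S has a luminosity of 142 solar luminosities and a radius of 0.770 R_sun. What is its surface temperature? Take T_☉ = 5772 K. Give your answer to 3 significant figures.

T/T_☉ = (L/L_☉)^(1/4) / (R/R_☉)^(1/2)
T = 5772 × (142)^(1/4) / √(0.770) = 5772 × 3.452 / 0.8775 = 2.271×10^4 K.

2.27×10^4 K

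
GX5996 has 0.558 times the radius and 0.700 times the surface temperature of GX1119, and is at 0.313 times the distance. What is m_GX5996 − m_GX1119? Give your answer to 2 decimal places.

L_GX5996/L_GX1119 = (0.558)²(0.700)⁴ = 0.07476.
F_GX5996/F_GX1119 = (L_GX5996/L_GX1119)/(d_GX5996/d_GX1119)² = 0.07476/0.09797 = 0.7631.
m_GX5996 − m_GX1119 = −2.5 log₁₀(0.7631) = 0.29.

0.29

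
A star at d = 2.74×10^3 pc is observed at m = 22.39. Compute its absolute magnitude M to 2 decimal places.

10.20

M = m − 5 log₁₀(d/10 pc) = 22.39 − 5 log₁₀(2.74×10^3/10)
  = 22.39 − 5 × 2.438 = 22.39 − 12.19 = 10.20.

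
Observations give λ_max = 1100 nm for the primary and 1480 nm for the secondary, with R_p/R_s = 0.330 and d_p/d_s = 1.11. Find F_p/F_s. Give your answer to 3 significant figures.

Wien's law: T_p/T_s = λ_s/λ_p = 1480/1100 = 1.345.
L_p/L_s = (R_p/R_s)²(T_p/T_s)⁴ = (0.330)²(1.345)⁴ = 0.3569.
F_p/F_s = (L_p/L_s)/(d_p/d_s)² = 0.3569/(1.11)² = 0.2896.

0.290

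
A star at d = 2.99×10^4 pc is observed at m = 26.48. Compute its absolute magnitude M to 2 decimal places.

M = m − 5 log₁₀(d/10 pc) = 26.48 − 5 log₁₀(2.99×10^4/10)
  = 26.48 − 5 × 3.476 = 26.48 − 17.38 = 9.10.

9.10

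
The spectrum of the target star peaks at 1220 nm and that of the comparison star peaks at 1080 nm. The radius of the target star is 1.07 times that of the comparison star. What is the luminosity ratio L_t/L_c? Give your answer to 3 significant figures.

Wien's law gives T ∝ 1/λ_max, so T_t/T_c = λ_c/λ_t = 1080/1220 = 0.8852.
Then L ∝ R²T⁴ gives L_t/L_c = (1.07)² × (0.8852)⁴ = 1.145 × 0.6141 = 0.7031.

0.703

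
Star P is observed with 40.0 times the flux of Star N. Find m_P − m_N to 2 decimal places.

-4.01

m_P − m_N = −2.5 log₁₀(F_P/F_N) = −2.5 log₁₀(40.0) = −2.5 × (1.602) = -4.005.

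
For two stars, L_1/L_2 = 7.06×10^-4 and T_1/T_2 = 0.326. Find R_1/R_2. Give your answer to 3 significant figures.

L ∝ R²T⁴ gives R ∝ √L / T², so
R_1/R_2 = √(7.06×10^-4) / (0.326)² = 0.02657 / 0.1063 = 0.2500.

0.250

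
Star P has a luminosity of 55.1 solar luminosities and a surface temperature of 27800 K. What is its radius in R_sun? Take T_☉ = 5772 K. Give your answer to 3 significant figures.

0.320 R_sun

R/R_☉ = √(L/L_☉) / (T/T_☉)² = √(55.1) / (4.816)²
       = 7.423 / 23.20 = 0.3200.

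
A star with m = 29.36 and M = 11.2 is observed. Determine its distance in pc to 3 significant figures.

4.29×10^4 pc

m − M = 5 log₁₀(d/10 pc)
29.36 − (11.2) = 18.16 = 5 log₁₀(d/10)
d = 10 × 10^(18.16/5) = 10 × 10^3.632 = 4.285×10^4 pc.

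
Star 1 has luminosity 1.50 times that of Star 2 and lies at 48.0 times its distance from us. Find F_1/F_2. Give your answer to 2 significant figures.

F = L/(4πd²), so F_1/F_2 = (L_1/L_2) / (d_1/d_2)²
= 1.50 / (48.0)² = 1.50 / 2304 = 6.510×10^-4.

6.5×10^-4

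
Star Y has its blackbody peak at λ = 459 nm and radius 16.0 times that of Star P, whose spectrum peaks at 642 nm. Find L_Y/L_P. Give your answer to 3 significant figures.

Wien's law gives T ∝ 1/λ_max, so T_Y/T_P = λ_P/λ_Y = 642/459 = 1.399.
Then L ∝ R²T⁴ gives L_Y/L_P = (16.0)² × (1.399)⁴ = 256.0 × 3.827 = 979.8.

980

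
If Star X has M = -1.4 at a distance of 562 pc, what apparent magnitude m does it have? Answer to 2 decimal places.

m = M + 5 log₁₀(d/10 pc) = -1.4 + 5 log₁₀(562/10)
  = -1.4 + 5 × 1.750 = -1.4 + 8.75 = 7.35.

7.35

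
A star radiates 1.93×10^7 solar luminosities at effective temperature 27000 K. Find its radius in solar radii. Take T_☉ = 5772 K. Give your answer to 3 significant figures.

201 solar radii

R/R_☉ = √(L/L_☉) / (T/T_☉)² = √(1.93×10^7) / (4.678)²
       = 4393 / 21.88 = 200.8.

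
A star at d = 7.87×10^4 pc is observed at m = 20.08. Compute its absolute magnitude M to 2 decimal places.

M = m − 5 log₁₀(d/10 pc) = 20.08 − 5 log₁₀(7.87×10^4/10)
  = 20.08 − 5 × 3.896 = 20.08 − 19.48 = 0.60.

0.60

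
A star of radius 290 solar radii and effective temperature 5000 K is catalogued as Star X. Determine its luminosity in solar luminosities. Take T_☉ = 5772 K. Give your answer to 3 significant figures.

L/L_☉ = (R/R_☉)² (T/T_☉)⁴ = (290)² × (5000/5772)⁴
       = 8.410×10^4 × (0.8663)⁴ = 8.410×10^4 × 0.5631 = 4.736×10^4.

4.74×10^4 solar luminosities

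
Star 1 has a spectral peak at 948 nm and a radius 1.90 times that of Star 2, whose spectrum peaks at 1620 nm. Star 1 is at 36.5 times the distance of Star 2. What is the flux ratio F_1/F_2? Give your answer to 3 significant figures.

0.0231

Wien's law: T_1/T_2 = λ_2/λ_1 = 1620/948 = 1.709.
L_1/L_2 = (R_1/R_2)²(T_1/T_2)⁴ = (1.90)²(1.709)⁴ = 30.78.
F_1/F_2 = (L_1/L_2)/(d_1/d_2)² = 30.78/(36.5)² = 0.02311.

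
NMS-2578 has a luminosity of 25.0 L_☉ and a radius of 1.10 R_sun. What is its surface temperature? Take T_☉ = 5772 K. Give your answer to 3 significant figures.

T/T_☉ = (L/L_☉)^(1/4) / (R/R_☉)^(1/2)
T = 5772 × (25.0)^(1/4) / √(1.10) = 5772 × 2.236 / 1.049 = 1.231×10^4 K.

1.23×10^4 K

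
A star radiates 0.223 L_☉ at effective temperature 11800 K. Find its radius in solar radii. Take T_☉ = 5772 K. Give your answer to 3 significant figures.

0.113 solar radii

R/R_☉ = √(L/L_☉) / (T/T_☉)² = √(0.223) / (2.044)²
       = 0.4722 / 4.179 = 0.1130.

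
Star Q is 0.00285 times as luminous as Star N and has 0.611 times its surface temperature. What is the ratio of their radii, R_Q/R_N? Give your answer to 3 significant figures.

0.143

L ∝ R²T⁴ gives R ∝ √L / T², so
R_Q/R_N = √(0.00285) / (0.611)² = 0.05339 / 0.3733 = 0.1430.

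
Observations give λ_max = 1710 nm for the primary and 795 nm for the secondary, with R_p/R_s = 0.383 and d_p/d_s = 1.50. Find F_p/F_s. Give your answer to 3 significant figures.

Wien's law: T_p/T_s = λ_s/λ_p = 795/1710 = 0.4649.
L_p/L_s = (R_p/R_s)²(T_p/T_s)⁴ = (0.383)²(0.4649)⁴ = 0.006853.
F_p/F_s = (L_p/L_s)/(d_p/d_s)² = 0.006853/(1.50)² = 0.003046.

0.00305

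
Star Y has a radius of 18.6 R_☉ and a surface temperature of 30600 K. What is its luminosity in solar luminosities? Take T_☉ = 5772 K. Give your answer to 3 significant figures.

2.73×10^5 solar luminosities

L/L_☉ = (R/R_☉)² (T/T_☉)⁴ = (18.6)² × (30600/5772)⁴
       = 346.0 × (5.301)⁴ = 346.0 × 789.9 = 2.733×10^5.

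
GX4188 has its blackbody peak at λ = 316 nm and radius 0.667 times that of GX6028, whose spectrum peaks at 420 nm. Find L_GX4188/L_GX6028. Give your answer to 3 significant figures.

Wien's law gives T ∝ 1/λ_max, so T_GX4188/T_GX6028 = λ_GX6028/λ_GX4188 = 420/316 = 1.329.
Then L ∝ R²T⁴ gives L_GX4188/L_GX6028 = (0.667)² × (1.329)⁴ = 0.4449 × 3.121 = 1.388.

1.39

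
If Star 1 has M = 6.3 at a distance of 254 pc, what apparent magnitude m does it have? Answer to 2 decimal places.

13.32

m = M + 5 log₁₀(d/10 pc) = 6.3 + 5 log₁₀(254/10)
  = 6.3 + 5 × 1.405 = 6.3 + 7.02 = 13.32.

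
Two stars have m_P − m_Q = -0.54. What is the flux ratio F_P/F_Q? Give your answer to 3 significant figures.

F_P/F_Q = 10^(−(m_P − m_Q)/2.5) = 10^(0.54/2.5) = 10^0.216 = 1.644.

1.64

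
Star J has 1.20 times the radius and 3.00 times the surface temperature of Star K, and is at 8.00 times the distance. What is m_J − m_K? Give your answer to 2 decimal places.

L_J/L_K = (1.20)²(3.00)⁴ = 116.6.
F_J/F_K = (L_J/L_K)/(d_J/d_K)² = 116.6/64.00 = 1.823.
m_J − m_K = −2.5 log₁₀(1.823) = -0.65.

-0.65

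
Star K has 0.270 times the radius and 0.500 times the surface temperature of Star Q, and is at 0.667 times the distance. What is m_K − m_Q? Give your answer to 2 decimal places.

L_K/L_Q = (0.270)²(0.500)⁴ = 0.004556.
F_K/F_Q = (L_K/L_Q)/(d_K/d_Q)² = 0.004556/0.4449 = 0.01024.
m_K − m_Q = −2.5 log₁₀(0.01024) = 4.97.

4.97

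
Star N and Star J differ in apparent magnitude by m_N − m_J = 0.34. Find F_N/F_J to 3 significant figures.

0.731

F_N/F_J = 10^(−(m_N − m_J)/2.5) = 10^(-0.34/2.5) = 10^-0.136 = 0.7311.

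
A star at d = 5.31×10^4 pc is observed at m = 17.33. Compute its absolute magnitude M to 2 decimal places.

M = m − 5 log₁₀(d/10 pc) = 17.33 − 5 log₁₀(5.31×10^4/10)
  = 17.33 − 5 × 3.725 = 17.33 − 18.63 = -1.30.

-1.30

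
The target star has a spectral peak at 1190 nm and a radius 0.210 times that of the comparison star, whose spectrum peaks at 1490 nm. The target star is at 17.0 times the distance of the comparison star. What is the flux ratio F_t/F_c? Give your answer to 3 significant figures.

Wien's law: T_t/T_c = λ_c/λ_t = 1490/1190 = 1.252.
L_t/L_c = (R_t/R_c)²(T_t/T_c)⁴ = (0.210)²(1.252)⁴ = 0.1084.
F_t/F_c = (L_t/L_c)/(d_t/d_c)² = 0.1084/(17.0)² = 3.751×10^-4.

3.75×10^-4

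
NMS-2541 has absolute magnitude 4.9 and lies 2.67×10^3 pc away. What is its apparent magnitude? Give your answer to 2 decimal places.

17.03

m = M + 5 log₁₀(d/10 pc) = 4.9 + 5 log₁₀(2.67×10^3/10)
  = 4.9 + 5 × 2.427 = 4.9 + 12.13 = 17.03.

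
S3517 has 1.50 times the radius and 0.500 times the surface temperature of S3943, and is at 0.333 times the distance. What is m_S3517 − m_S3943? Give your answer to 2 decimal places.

L_S3517/L_S3943 = (1.50)²(0.500)⁴ = 0.1406.
F_S3517/F_S3943 = (L_S3517/L_S3943)/(d_S3517/d_S3943)² = 0.1406/0.1109 = 1.268.
m_S3517 − m_S3943 = −2.5 log₁₀(1.268) = -0.26.

-0.26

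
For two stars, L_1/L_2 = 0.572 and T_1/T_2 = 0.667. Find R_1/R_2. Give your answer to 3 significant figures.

1.70

L ∝ R²T⁴ gives R ∝ √L / T², so
R_1/R_2 = √(0.572) / (0.667)² = 0.7563 / 0.4449 = 1.700.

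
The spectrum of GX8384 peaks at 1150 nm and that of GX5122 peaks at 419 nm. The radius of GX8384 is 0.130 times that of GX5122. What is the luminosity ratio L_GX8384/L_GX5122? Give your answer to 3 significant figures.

2.98×10^-4

Wien's law gives T ∝ 1/λ_max, so T_GX8384/T_GX5122 = λ_GX5122/λ_GX8384 = 419/1150 = 0.3643.
Then L ∝ R²T⁴ gives L_GX8384/L_GX5122 = (0.130)² × (0.3643)⁴ = 0.01690 × 0.01762 = 2.978×10^-4.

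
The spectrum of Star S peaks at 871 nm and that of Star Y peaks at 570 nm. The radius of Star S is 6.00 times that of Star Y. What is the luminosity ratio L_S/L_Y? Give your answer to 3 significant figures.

6.60

Wien's law gives T ∝ 1/λ_max, so T_S/T_Y = λ_Y/λ_S = 570/871 = 0.6544.
Then L ∝ R²T⁴ gives L_S/L_Y = (6.00)² × (0.6544)⁴ = 36.00 × 0.1834 = 6.603.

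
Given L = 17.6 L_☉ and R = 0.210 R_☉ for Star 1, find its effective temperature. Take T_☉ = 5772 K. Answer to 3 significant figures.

2.58×10^4 K

T/T_☉ = (L/L_☉)^(1/4) / (R/R_☉)^(1/2)
T = 5772 × (17.6)^(1/4) / √(0.210) = 5772 × 2.048 / 0.4583 = 2.580×10^4 K.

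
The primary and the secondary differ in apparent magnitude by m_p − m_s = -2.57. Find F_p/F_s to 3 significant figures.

10.7

F_p/F_s = 10^(−(m_p − m_s)/2.5) = 10^(2.57/2.5) = 10^1.028 = 10.67.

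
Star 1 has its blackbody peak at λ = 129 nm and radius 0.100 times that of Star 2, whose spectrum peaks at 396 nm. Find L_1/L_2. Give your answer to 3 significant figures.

Wien's law gives T ∝ 1/λ_max, so T_1/T_2 = λ_2/λ_1 = 396/129 = 3.070.
Then L ∝ R²T⁴ gives L_1/L_2 = (0.100)² × (3.070)⁴ = 0.01000 × 88.80 = 0.8880.

0.888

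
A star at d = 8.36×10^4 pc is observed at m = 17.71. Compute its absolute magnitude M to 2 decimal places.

-1.90

M = m − 5 log₁₀(d/10 pc) = 17.71 − 5 log₁₀(8.36×10^4/10)
  = 17.71 − 5 × 3.922 = 17.71 − 19.61 = -1.90.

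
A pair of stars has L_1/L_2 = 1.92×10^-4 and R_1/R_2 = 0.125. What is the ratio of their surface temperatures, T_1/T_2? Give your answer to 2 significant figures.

L ∝ R²T⁴ gives T ∝ (L/R²)^(1/4), so
T_1/T_2 = (1.92×10^-4 / 0.125²)^(1/4) = (0.01229)^(1/4) = 0.3329.

0.33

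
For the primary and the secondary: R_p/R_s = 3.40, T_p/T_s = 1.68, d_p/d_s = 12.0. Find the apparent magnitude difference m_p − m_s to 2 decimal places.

0.49

L_p/L_s = (3.40)²(1.68)⁴ = 92.09.
F_p/F_s = (L_p/L_s)/(d_p/d_s)² = 92.09/144.0 = 0.6395.
m_p − m_s = −2.5 log₁₀(0.6395) = 0.49.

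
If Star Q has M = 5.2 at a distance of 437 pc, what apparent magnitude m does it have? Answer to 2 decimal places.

13.40

m = M + 5 log₁₀(d/10 pc) = 5.2 + 5 log₁₀(437/10)
  = 5.2 + 5 × 1.640 = 5.2 + 8.20 = 13.40.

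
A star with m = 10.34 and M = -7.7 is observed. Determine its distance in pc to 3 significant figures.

m − M = 5 log₁₀(d/10 pc)
10.34 − (-7.7) = 18.04 = 5 log₁₀(d/10)
d = 10 × 10^(18.04/5) = 10 × 10^3.608 = 4.055×10^4 pc.

4.06×10^4 pc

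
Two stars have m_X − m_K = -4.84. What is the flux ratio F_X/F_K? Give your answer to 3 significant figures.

F_X/F_K = 10^(−(m_X − m_K)/2.5) = 10^(4.84/2.5) = 10^1.936 = 86.30.

86.3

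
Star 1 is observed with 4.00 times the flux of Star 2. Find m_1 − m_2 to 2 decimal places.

-1.51

m_1 − m_2 = −2.5 log₁₀(F_1/F_2) = −2.5 log₁₀(4.00) = −2.5 × (0.602) = -1.505.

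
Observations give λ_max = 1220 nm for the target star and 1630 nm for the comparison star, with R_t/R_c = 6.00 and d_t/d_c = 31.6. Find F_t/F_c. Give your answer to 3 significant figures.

0.115

Wien's law: T_t/T_c = λ_c/λ_t = 1630/1220 = 1.336.
L_t/L_c = (R_t/R_c)²(T_t/T_c)⁴ = (6.00)²(1.336)⁴ = 114.7.
F_t/F_c = (L_t/L_c)/(d_t/d_c)² = 114.7/(31.6)² = 0.1149.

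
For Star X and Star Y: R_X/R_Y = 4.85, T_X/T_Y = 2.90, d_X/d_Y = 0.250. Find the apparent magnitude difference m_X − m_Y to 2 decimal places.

-11.06

L_X/L_Y = (4.85)²(2.90)⁴ = 1664.
F_X/F_Y = (L_X/L_Y)/(d_X/d_Y)² = 1664/0.06250 = 2.662×10^4.
m_X − m_Y = −2.5 log₁₀(2.662×10^4) = -11.06.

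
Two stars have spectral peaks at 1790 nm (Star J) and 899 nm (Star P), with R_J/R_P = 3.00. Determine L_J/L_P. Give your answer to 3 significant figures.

0.573

Wien's law gives T ∝ 1/λ_max, so T_J/T_P = λ_P/λ_J = 899/1790 = 0.5022.
Then L ∝ R²T⁴ gives L_J/L_P = (3.00)² × (0.5022)⁴ = 9.000 × 0.06362 = 0.5726.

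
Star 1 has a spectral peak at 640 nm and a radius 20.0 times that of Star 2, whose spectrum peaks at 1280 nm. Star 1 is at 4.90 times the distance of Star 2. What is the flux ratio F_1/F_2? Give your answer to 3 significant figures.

267

Wien's law: T_1/T_2 = λ_2/λ_1 = 1280/640 = 2.000.
L_1/L_2 = (R_1/R_2)²(T_1/T_2)⁴ = (20.0)²(2.000)⁴ = 6400.
F_1/F_2 = (L_1/L_2)/(d_1/d_2)² = 6400/(4.90)² = 266.6.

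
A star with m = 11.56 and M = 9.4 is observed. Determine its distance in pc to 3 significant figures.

m − M = 5 log₁₀(d/10 pc)
11.56 − (9.4) = 2.16 = 5 log₁₀(d/10)
d = 10 × 10^(2.16/5) = 10 × 10^0.432 = 27.04 pc.

27.0 pc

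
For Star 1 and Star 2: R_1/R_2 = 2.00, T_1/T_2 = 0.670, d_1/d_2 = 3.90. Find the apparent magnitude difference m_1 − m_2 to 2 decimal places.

L_1/L_2 = (2.00)²(0.670)⁴ = 0.8060.
F_1/F_2 = (L_1/L_2)/(d_1/d_2)² = 0.8060/15.21 = 0.05299.
m_1 − m_2 = −2.5 log₁₀(0.05299) = 3.19.

3.19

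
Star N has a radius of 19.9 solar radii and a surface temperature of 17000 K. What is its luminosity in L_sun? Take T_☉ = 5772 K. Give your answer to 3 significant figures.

L/L_☉ = (R/R_☉)² (T/T_☉)⁴ = (19.9)² × (17000/5772)⁴
       = 396.0 × (2.945)⁴ = 396.0 × 75.25 = 2.980×10^4.

2.98×10^4 L_sun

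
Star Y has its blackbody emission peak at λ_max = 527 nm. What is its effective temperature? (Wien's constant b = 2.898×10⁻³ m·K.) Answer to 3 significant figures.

T = b/λ_max = 2.898×10⁻³ / (527×10⁻⁹) = 5499 K.

5.50×10^3 K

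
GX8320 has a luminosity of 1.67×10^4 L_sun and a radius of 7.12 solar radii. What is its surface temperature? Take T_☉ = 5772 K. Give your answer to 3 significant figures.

2.46×10^4 K

T/T_☉ = (L/L_☉)^(1/4) / (R/R_☉)^(1/2)
T = 5772 × (1.67×10^4)^(1/4) / √(7.12) = 5772 × 11.37 / 2.668 = 2.459×10^4 K.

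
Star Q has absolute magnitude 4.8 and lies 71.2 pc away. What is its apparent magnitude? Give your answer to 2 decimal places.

m = M + 5 log₁₀(d/10 pc) = 4.8 + 5 log₁₀(71.2/10)
  = 4.8 + 5 × 0.852 = 4.8 + 4.26 = 9.06.

9.06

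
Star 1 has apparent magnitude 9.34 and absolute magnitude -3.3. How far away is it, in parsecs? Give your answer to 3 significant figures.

m − M = 5 log₁₀(d/10 pc)
9.34 − (-3.3) = 12.64 = 5 log₁₀(d/10)
d = 10 × 10^(12.64/5) = 10 × 10^2.528 = 3373 pc.

3.37×10^3 pc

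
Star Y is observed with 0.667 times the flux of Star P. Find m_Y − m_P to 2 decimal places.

m_Y − m_P = −2.5 log₁₀(F_Y/F_P) = −2.5 log₁₀(0.667) = −2.5 × (-0.176) = 0.440.

0.44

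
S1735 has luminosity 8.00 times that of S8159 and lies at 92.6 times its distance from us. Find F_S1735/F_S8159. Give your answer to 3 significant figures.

9.33×10^-4

F = L/(4πd²), so F_S1735/F_S8159 = (L_S1735/L_S8159) / (d_S1735/d_S8159)²
= 8.00 / (92.6)² = 8.00 / 8575 = 9.330×10^-4.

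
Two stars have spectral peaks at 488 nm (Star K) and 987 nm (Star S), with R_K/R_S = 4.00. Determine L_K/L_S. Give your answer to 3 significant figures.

268

Wien's law gives T ∝ 1/λ_max, so T_K/T_S = λ_S/λ_K = 987/488 = 2.023.
Then L ∝ R²T⁴ gives L_K/L_S = (4.00)² × (2.023)⁴ = 16.00 × 16.73 = 267.7.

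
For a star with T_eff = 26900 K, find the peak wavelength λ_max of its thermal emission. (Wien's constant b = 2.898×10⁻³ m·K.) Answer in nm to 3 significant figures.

108 nm

λ_max = b/T = 2.898×10⁻³ / 26900 = 1.08×10^-7 m = 107.7 nm.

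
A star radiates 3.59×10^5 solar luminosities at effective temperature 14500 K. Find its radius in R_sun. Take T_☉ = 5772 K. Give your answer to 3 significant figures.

94.9 R_sun

R/R_☉ = √(L/L_☉) / (T/T_☉)² = √(3.59×10^5) / (2.512)²
       = 599.2 / 6.311 = 94.94.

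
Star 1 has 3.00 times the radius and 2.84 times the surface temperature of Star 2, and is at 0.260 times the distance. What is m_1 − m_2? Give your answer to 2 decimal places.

-9.84

L_1/L_2 = (3.00)²(2.84)⁴ = 585.5.
F_1/F_2 = (L_1/L_2)/(d_1/d_2)² = 585.5/0.06760 = 8661.
m_1 − m_2 = −2.5 log₁₀(8661) = -9.84.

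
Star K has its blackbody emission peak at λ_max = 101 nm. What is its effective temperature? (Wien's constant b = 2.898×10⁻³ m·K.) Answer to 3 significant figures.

T = b/λ_max = 2.898×10⁻³ / (101×10⁻⁹) = 2.869×10^4 K.

2.87×10^4 K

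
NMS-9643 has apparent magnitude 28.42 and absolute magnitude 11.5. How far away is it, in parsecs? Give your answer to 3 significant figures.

m − M = 5 log₁₀(d/10 pc)
28.42 − (11.5) = 16.92 = 5 log₁₀(d/10)
d = 10 × 10^(16.92/5) = 10 × 10^3.384 = 2.421×10^4 pc.

2.42×10^4 pc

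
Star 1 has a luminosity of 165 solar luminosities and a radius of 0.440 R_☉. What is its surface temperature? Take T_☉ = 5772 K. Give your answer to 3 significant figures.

T/T_☉ = (L/L_☉)^(1/4) / (R/R_☉)^(1/2)
T = 5772 × (165)^(1/4) / √(0.440) = 5772 × 3.584 / 0.6633 = 3.119×10^4 K.

3.12×10^4 K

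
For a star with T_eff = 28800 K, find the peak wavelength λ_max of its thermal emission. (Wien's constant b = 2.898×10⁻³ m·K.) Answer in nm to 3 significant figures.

λ_max = b/T = 2.898×10⁻³ / 28800 = 1.01×10^-7 m = 100.6 nm.

101 nm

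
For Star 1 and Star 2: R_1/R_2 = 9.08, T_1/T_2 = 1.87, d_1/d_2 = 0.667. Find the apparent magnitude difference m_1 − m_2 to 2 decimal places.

L_1/L_2 = (9.08)²(1.87)⁴ = 1008.
F_1/F_2 = (L_1/L_2)/(d_1/d_2)² = 1008/0.4449 = 2266.
m_1 − m_2 = −2.5 log₁₀(2266) = -8.39.

-8.39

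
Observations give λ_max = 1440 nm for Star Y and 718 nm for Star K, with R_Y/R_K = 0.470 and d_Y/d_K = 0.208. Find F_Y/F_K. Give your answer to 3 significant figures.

Wien's law: T_Y/T_K = λ_K/λ_Y = 718/1440 = 0.4986.
L_Y/L_K = (R_Y/R_K)²(T_Y/T_K)⁴ = (0.470)²(0.4986)⁴ = 0.01365.
F_Y/F_K = (L_Y/L_K)/(d_Y/d_K)² = 0.01365/(0.208)² = 0.3156.

0.316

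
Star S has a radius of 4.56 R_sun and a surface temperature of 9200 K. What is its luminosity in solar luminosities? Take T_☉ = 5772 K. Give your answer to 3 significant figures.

134 solar luminosities

L/L_☉ = (R/R_☉)² (T/T_☉)⁴ = (4.56)² × (9200/5772)⁴
       = 20.79 × (1.594)⁴ = 20.79 × 6.454 = 134.2.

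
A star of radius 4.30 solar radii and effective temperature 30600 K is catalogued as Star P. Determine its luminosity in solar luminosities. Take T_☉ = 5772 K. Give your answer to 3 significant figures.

1.46×10^4 solar luminosities

L/L_☉ = (R/R_☉)² (T/T_☉)⁴ = (4.30)² × (30600/5772)⁴
       = 18.49 × (5.301)⁴ = 18.49 × 789.9 = 1.461×10^4.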